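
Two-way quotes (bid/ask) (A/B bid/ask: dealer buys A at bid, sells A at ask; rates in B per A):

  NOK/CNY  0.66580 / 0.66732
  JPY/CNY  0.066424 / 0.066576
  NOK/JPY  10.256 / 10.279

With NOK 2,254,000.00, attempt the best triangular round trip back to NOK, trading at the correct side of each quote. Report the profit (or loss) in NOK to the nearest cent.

Net profit: NOK 47,032.79

Best loop NOK → JPY → CNY → NOK:
NOK 2,254,000.00 × 10.256 (sell NOK at bid) = JPY 23,117,024
JPY 23,117,024 × 0.066424 (sell JPY at bid) = CNY 1,535,525.20
CNY 1,535,525.20 ÷ 0.66732 (buy NOK at ask) = NOK 2,301,032.79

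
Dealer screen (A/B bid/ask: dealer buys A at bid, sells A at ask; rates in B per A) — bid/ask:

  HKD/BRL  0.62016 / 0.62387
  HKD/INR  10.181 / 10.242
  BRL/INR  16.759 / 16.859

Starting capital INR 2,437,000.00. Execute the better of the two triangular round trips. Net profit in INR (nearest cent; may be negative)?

Best loop INR → HKD → BRL → INR:
INR 2,437,000.00 ÷ 10.242 (buy HKD at ask) = HKD 237,941.81
HKD 237,941.81 × 0.62016 (sell HKD at bid) = BRL 147,561.99
BRL 147,561.99 × 16.759 (sell BRL at bid) = INR 2,472,991.42

Net profit: INR 35,991.42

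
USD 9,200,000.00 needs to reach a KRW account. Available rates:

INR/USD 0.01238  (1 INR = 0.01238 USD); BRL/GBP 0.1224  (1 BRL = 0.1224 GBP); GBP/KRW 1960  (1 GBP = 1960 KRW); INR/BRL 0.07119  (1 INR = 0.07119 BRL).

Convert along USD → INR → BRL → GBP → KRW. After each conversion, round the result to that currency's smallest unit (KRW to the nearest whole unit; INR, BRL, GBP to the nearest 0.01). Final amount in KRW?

USD 9,200,000.00 ÷ 0.01238 = INR 743,134,087.24
INR 743,134,087.24 × 0.07119 = BRL 52,903,715.67
BRL 52,903,715.67 × 0.1224 = GBP 6,475,414.80
GBP 6,475,414.80 × 1960 = KRW 12,691,813,008

KRW 12,691,813,008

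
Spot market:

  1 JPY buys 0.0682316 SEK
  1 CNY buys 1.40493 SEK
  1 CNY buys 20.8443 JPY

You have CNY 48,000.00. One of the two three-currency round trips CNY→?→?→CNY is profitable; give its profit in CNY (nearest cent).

Profit: CNY 591.40

Profitable loop is CNY → JPY → SEK → CNY:
CNY 48,000.00 × 20.8443 = JPY 1,000,526
JPY 1,000,526 × 0.0682316 = SEK 68,267.52
SEK 68,267.52 ÷ 1.40493 = CNY 48,591.40
Profit = CNY 48,591.40 − CNY 48,000.00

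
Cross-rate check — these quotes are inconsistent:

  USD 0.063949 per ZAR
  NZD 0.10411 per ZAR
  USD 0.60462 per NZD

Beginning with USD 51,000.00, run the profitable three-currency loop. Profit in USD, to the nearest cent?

Profit: USD 811.84

Profitable loop is USD → NZD → ZAR → USD:
USD 51,000.00 ÷ 0.60462 = NZD 84,350.50
NZD 84,350.50 ÷ 0.10411 = ZAR 810,205.56
ZAR 810,205.56 × 0.063949 = USD 51,811.84
Profit = USD 51,811.84 − USD 51,000.00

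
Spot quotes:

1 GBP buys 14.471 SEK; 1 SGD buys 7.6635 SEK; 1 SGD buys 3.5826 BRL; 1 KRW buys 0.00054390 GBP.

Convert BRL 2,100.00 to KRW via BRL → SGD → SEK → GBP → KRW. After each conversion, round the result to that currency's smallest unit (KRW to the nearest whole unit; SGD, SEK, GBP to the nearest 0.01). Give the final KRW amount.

KRW 570,730

BRL 2,100.00 ÷ 3.5826 = SGD 586.17
SGD 586.17 × 7.6635 = SEK 4,492.11
SEK 4,492.11 ÷ 14.471 = GBP 310.42
GBP 310.42 ÷ 0.00054390 = KRW 570,730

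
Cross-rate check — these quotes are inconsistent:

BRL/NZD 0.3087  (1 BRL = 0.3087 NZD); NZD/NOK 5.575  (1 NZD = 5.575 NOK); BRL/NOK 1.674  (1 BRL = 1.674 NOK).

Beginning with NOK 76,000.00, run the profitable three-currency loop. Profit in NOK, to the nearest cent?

Profit: NOK 2,133.92

Profitable loop is NOK → BRL → NZD → NOK:
NOK 76,000.00 ÷ 1.674 = BRL 45,400.24
BRL 45,400.24 × 0.3087 = NZD 14,015.05
NZD 14,015.05 × 5.575 = NOK 78,133.92
Profit = NOK 78,133.92 − NOK 76,000.00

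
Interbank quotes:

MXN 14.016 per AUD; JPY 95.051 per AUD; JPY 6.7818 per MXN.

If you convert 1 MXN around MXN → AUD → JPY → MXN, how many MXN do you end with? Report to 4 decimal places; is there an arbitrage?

Around MXN → AUD → JPY → MXN: 1 ÷ 14.016 × 95.051 ÷ 6.7818 = 0.999972
Product ≈ 1 (deviation 0.003%, within rounding noise).

1.0000 (no arbitrage)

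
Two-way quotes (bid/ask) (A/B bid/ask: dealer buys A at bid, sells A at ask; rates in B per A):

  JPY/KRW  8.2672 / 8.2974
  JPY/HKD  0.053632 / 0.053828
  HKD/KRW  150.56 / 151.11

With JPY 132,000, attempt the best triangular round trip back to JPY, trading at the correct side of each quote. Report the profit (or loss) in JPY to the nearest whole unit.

Net profit: JPY 2,162

Best loop JPY → KRW → HKD → JPY:
JPY 132,000 × 8.2672 (sell JPY at bid) = KRW 1,091,270
KRW 1,091,270 ÷ 151.11 (buy HKD at ask) = HKD 7,221.70
HKD 7,221.70 ÷ 0.053828 (buy JPY at ask) = JPY 134,162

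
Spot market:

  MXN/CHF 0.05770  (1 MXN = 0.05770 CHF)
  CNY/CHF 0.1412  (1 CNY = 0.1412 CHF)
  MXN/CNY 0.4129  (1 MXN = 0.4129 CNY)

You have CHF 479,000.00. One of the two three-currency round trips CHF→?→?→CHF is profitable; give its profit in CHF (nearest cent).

Profitable loop is CHF → MXN → CNY → CHF:
CHF 479,000.00 ÷ 0.05770 = MXN 8,301,559.79
MXN 8,301,559.79 × 0.4129 = CNY 3,427,714.04
CNY 3,427,714.04 × 0.1412 = CHF 483,993.22
Profit = CHF 483,993.22 − CHF 479,000.00

Profit: CHF 4,993.22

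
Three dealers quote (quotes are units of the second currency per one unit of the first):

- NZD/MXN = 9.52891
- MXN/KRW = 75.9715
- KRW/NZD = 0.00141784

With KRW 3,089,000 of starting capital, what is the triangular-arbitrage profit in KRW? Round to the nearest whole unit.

Profitable loop is KRW → NZD → MXN → KRW:
KRW 3,089,000 × 0.00141784 = NZD 4,379.71
NZD 4,379.71 × 9.52891 = MXN 41,733.84
MXN 41,733.84 × 75.9715 = KRW 3,170,583
Profit = KRW 3,170,583 − KRW 3,089,000

Profit: KRW 81,583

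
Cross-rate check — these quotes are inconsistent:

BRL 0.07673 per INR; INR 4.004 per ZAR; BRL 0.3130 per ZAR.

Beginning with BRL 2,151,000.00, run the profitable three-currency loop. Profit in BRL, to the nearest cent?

Profit: BRL 40,419.29

Profitable loop is BRL → INR → ZAR → BRL:
BRL 2,151,000.00 ÷ 0.07673 = INR 28,033,363.74
INR 28,033,363.74 ÷ 4.004 = ZAR 7,001,339.60
ZAR 7,001,339.60 × 0.3130 = BRL 2,191,419.29
Profit = BRL 2,191,419.29 − BRL 2,151,000.00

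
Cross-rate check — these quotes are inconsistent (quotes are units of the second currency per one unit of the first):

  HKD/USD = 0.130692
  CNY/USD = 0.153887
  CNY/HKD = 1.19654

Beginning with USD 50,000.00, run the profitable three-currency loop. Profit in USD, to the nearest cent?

Profitable loop is USD → CNY → HKD → USD:
USD 50,000.00 ÷ 0.153887 = CNY 324,913.74
CNY 324,913.74 × 1.19654 = HKD 388,772.28
HKD 388,772.28 × 0.130692 = USD 50,809.43
Profit = USD 50,809.43 − USD 50,000.00

Profit: USD 809.43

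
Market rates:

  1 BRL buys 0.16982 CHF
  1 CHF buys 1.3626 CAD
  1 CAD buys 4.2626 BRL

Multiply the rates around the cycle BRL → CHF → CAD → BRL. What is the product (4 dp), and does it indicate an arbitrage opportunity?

0.9864 (arbitrage exists)

Around BRL → CHF → CAD → BRL: 1 × 0.16982 × 1.3626 × 4.2626 = 0.986352
Product < 1; profitable direction is BRL → CAD → CHF → BRL.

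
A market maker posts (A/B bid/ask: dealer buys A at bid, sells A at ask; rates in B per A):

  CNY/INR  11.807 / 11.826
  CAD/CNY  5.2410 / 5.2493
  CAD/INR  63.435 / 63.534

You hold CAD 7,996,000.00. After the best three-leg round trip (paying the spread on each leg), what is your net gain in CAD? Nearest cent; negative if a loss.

Net profit: CAD 174,760.14

Best loop CAD → INR → CNY → CAD:
CAD 7,996,000.00 × 63.435 (sell CAD at bid) = INR 507,226,260.00
INR 507,226,260.00 ÷ 11.826 (buy CNY at ask) = CNY 42,890,771.18
CNY 42,890,771.18 ÷ 5.2493 (buy CAD at ask) = CAD 8,170,760.14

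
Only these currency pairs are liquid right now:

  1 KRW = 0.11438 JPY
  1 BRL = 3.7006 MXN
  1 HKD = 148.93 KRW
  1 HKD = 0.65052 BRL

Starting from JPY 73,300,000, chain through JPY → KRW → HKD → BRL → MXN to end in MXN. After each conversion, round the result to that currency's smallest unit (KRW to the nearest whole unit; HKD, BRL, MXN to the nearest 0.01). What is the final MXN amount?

MXN 10,358,681.77

JPY 73,300,000 ÷ 0.11438 = KRW 640,846,302
KRW 640,846,302 ÷ 148.93 = HKD 4,303,003.44
HKD 4,303,003.44 × 0.65052 = BRL 2,799,189.80
BRL 2,799,189.80 × 3.7006 = MXN 10,358,681.77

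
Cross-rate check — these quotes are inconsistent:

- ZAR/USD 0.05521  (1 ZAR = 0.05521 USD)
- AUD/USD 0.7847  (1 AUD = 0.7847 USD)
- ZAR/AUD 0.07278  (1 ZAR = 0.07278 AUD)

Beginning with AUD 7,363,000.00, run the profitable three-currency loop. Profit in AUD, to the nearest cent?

Profit: AUD 253,452.84

Profitable loop is AUD → USD → ZAR → AUD:
AUD 7,363,000.00 × 0.7847 = USD 5,777,746.10
USD 5,777,746.10 ÷ 0.05521 = ZAR 104,650,355.01
ZAR 104,650,355.01 × 0.07278 = AUD 7,616,452.84
Profit = AUD 7,616,452.84 − AUD 7,363,000.00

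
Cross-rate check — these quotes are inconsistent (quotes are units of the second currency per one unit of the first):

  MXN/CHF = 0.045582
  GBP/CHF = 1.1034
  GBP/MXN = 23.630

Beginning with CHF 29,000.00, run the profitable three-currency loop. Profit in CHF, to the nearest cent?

Profit: CHF 708.03

Profitable loop is CHF → MXN → GBP → CHF:
CHF 29,000.00 ÷ 0.045582 = MXN 636,216.05
MXN 636,216.05 ÷ 23.630 = GBP 26,924.08
GBP 26,924.08 × 1.1034 = CHF 29,708.03
Profit = CHF 29,708.03 − CHF 29,000.00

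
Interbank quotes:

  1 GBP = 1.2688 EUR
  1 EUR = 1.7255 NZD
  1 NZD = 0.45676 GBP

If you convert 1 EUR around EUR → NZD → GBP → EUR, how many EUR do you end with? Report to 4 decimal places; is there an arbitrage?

Around EUR → NZD → GBP → EUR: 1 × 1.7255 × 0.45676 × 1.2688 = 0.999991
Product ≈ 1 (deviation 0.001%, within rounding noise).

1.0000 (no arbitrage)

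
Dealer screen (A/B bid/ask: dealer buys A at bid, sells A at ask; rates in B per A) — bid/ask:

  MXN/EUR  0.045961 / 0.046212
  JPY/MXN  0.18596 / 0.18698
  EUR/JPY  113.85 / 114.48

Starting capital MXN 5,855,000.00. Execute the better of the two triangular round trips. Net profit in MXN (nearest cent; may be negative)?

Best loop MXN → JPY → EUR → MXN:
MXN 5,855,000.00 ÷ 0.18698 (buy JPY at ask) = JPY 31,313,509
JPY 31,313,509 ÷ 114.48 (buy EUR at ask) = EUR 273,528.21
EUR 273,528.21 ÷ 0.046212 (buy MXN at ask) = MXN 5,918,986.62

Net profit: MXN 63,986.62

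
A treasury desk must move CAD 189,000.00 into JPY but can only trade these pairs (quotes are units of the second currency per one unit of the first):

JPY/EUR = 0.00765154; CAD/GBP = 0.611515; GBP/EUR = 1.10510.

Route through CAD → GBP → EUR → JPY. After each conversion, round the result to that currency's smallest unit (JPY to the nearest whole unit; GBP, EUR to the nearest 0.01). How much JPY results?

JPY 16,692,510

CAD 189,000.00 × 0.611515 = GBP 115,576.34
GBP 115,576.34 × 1.10510 = EUR 127,723.41
EUR 127,723.41 ÷ 0.00765154 = JPY 16,692,510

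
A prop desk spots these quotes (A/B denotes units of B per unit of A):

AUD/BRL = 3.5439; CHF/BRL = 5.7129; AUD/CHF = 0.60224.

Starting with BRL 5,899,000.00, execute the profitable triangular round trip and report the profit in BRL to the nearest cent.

Profit: BRL 177,222.04

Profitable loop is BRL → CHF → AUD → BRL:
BRL 5,899,000.00 ÷ 5.7129 = CHF 1,032,575.40
CHF 1,032,575.40 ÷ 0.60224 = AUD 1,714,557.98
AUD 1,714,557.98 × 3.5439 = BRL 6,076,222.04
Profit = BRL 6,076,222.04 − BRL 5,899,000.00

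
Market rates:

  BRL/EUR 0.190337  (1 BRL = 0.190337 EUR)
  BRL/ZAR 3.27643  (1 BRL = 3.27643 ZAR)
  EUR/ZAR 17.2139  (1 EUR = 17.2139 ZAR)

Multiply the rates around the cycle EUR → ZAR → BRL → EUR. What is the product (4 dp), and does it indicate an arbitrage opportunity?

1.0000 (no arbitrage)

Around EUR → ZAR → BRL → EUR: 1 × 17.2139 ÷ 3.27643 × 0.190337 = 1.000004
Product ≈ 1 (deviation 0.000%, within rounding noise).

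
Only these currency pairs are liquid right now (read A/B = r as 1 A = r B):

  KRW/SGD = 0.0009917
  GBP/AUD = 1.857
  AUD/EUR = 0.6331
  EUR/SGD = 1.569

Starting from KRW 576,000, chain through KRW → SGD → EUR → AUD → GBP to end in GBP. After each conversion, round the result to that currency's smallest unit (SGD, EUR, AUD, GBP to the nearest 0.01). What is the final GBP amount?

GBP 309.67

KRW 576,000 × 0.0009917 = SGD 571.22
SGD 571.22 ÷ 1.569 = EUR 364.07
EUR 364.07 ÷ 0.6331 = AUD 575.06
AUD 575.06 ÷ 1.857 = GBP 309.67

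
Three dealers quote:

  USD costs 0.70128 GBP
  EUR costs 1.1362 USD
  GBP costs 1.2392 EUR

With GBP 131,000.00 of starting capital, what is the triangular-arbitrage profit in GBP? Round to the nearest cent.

Profitable loop is GBP → USD → EUR → GBP:
GBP 131,000.00 ÷ 0.70128 = USD 186,801.28
USD 186,801.28 ÷ 1.1362 = EUR 164,408.80
EUR 164,408.80 ÷ 1.2392 = GBP 132,673.34
Profit = GBP 132,673.34 − GBP 131,000.00

Profit: GBP 1,673.34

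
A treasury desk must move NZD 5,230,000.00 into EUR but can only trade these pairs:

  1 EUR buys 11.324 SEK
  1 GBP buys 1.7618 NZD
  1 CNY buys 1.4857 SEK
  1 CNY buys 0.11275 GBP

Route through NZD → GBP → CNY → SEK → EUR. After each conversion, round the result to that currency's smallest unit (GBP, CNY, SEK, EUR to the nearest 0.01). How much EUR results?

NZD 5,230,000.00 ÷ 1.7618 = GBP 2,968,554.89
GBP 2,968,554.89 ÷ 0.11275 = CNY 26,328,646.47
CNY 26,328,646.47 × 1.4857 = SEK 39,116,470.06
SEK 39,116,470.06 ÷ 11.324 = EUR 3,454,297.96

EUR 3,454,297.96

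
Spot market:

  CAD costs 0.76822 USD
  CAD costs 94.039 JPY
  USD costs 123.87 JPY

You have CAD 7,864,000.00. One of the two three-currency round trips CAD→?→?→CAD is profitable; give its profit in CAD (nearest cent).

Profitable loop is CAD → USD → JPY → CAD:
CAD 7,864,000.00 × 0.76822 = USD 6,041,282.08
USD 6,041,282.08 × 123.87 = JPY 748,333,611
JPY 748,333,611 ÷ 94.039 = CAD 7,957,694.27
Profit = CAD 7,957,694.27 − CAD 7,864,000.00

Profit: CAD 93,694.27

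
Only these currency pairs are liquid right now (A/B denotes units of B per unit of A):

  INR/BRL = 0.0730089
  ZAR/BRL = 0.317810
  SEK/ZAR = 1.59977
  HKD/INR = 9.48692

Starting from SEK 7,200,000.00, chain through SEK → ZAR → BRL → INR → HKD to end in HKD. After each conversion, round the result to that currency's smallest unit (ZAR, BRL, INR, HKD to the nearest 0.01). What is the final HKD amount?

HKD 5,285,140.78

SEK 7,200,000.00 × 1.59977 = ZAR 11,518,344.00
ZAR 11,518,344.00 × 0.317810 = BRL 3,660,644.91
BRL 3,660,644.91 ÷ 0.0730089 = INR 50,139,707.76
INR 50,139,707.76 ÷ 9.48692 = HKD 5,285,140.78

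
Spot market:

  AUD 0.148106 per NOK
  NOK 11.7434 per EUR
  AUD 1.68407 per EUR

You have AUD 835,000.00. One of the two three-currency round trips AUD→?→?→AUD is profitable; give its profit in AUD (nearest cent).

Profit: AUD 27,368.42

Profitable loop is AUD → EUR → NOK → AUD:
AUD 835,000.00 ÷ 1.68407 = EUR 495,822.62
EUR 495,822.62 × 11.7434 = NOK 5,822,643.36
NOK 5,822,643.36 × 0.148106 = AUD 862,368.42
Profit = AUD 862,368.42 − AUD 835,000.00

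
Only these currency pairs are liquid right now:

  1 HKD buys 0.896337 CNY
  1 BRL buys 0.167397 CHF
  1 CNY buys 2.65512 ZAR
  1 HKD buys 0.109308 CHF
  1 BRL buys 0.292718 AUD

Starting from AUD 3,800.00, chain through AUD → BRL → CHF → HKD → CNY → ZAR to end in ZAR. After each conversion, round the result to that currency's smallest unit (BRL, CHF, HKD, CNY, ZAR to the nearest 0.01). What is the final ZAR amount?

AUD 3,800.00 ÷ 0.292718 = BRL 12,981.78
BRL 12,981.78 × 0.167397 = CHF 2,173.11
CHF 2,173.11 ÷ 0.109308 = HKD 19,880.61
HKD 19,880.61 × 0.896337 = CNY 17,819.73
CNY 17,819.73 × 2.65512 = ZAR 47,313.52

ZAR 47,313.52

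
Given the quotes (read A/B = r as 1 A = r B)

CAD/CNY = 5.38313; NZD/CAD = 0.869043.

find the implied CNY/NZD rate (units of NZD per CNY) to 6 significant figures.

1 CNY ÷ 5.38313 = 0.185766 CAD
0.185766 CAD ÷ 0.869043 = 0.213759 NZD

CNY/NZD = 0.213759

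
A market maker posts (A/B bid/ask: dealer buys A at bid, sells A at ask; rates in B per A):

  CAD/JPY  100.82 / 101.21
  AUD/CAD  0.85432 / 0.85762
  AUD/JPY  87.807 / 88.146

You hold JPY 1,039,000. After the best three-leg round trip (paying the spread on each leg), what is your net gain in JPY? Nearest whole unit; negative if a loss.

Net profit: JPY 12,057

Best loop JPY → CAD → AUD → JPY:
JPY 1,039,000 ÷ 101.21 (buy CAD at ask) = CAD 10,265.78
CAD 10,265.78 ÷ 0.85762 (buy AUD at ask) = AUD 11,970.08
AUD 11,970.08 × 87.807 (sell AUD at bid) = JPY 1,051,057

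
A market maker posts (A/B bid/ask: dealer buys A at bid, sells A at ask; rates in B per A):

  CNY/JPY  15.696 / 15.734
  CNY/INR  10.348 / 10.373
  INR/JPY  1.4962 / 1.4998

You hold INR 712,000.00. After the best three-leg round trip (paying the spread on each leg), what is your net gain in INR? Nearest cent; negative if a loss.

Net profit: INR 6,342.00

Best loop INR → CNY → JPY → INR:
INR 712,000.00 ÷ 10.373 (buy CNY at ask) = CNY 68,639.74
CNY 68,639.74 × 15.696 (sell CNY at bid) = JPY 1,077,369
JPY 1,077,369 ÷ 1.4998 (buy INR at ask) = INR 718,342.00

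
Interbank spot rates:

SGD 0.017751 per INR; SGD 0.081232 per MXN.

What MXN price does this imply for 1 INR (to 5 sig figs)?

INR/MXN = 0.21852

1 INR × 0.017751 = 0.017751 SGD
0.017751 SGD ÷ 0.081232 = 0.218522 MXN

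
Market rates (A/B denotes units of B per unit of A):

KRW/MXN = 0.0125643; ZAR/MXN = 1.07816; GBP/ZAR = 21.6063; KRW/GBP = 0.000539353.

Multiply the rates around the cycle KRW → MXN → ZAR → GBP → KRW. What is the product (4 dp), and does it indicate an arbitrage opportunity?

1.0000 (no arbitrage)

Around KRW → MXN → ZAR → GBP → KRW: 1 × 0.0125643 ÷ 1.07816 ÷ 21.6063 ÷ 0.000539353 = 1.000004
Product ≈ 1 (deviation 0.000%, within rounding noise).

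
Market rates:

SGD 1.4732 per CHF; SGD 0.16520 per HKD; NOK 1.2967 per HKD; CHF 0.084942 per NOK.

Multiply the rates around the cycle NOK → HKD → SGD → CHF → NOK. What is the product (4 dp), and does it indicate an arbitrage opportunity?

1.0181 (arbitrage exists)

Around NOK → HKD → SGD → CHF → NOK: 1 ÷ 1.2967 × 0.16520 ÷ 1.4732 ÷ 0.084942 = 1.018090
Product > 1; profitable direction is NOK → HKD → SGD → CHF → NOK.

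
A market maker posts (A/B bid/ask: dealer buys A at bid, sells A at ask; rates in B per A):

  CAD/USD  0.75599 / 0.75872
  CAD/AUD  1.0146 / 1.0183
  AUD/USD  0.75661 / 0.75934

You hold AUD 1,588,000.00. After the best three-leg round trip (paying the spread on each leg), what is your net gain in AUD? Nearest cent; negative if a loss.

Net profit: AUD 18,704.10

Best loop AUD → USD → CAD → AUD:
AUD 1,588,000.00 × 0.75661 (sell AUD at bid) = USD 1,201,496.68
USD 1,201,496.68 ÷ 0.75872 (buy CAD at ask) = CAD 1,583,583.77
CAD 1,583,583.77 × 1.0146 (sell CAD at bid) = AUD 1,606,704.10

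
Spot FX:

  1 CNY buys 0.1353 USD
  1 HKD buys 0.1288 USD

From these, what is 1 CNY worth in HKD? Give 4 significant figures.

CNY/HKD = 1.050

1 CNY × 0.1353 = 0.1353 USD
0.1353 USD ÷ 0.1288 = 1.05047 HKD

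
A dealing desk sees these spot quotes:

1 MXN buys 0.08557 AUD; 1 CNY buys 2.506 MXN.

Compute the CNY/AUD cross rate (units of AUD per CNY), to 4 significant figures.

CNY/AUD = 0.2144

1 CNY × 2.506 = 2.506 MXN
2.506 MXN × 0.08557 = 0.214438 AUD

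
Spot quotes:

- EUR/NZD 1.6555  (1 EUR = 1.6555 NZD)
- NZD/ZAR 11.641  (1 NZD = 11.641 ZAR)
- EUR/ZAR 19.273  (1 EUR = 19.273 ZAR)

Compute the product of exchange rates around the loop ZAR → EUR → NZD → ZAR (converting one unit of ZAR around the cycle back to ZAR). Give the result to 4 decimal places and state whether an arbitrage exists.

Around ZAR → EUR → NZD → ZAR: 1 ÷ 19.273 × 1.6555 × 11.641 = 0.999931
Product ≈ 1 (deviation 0.007%, within rounding noise).

0.9999 (no arbitrage)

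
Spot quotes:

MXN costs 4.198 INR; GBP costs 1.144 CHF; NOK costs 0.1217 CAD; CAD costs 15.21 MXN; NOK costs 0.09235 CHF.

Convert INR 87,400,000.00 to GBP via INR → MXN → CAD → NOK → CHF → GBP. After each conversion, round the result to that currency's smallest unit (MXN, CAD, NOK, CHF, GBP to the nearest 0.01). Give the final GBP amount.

GBP 907,946.13

INR 87,400,000.00 ÷ 4.198 = MXN 20,819,437.83
MXN 20,819,437.83 ÷ 15.21 = CAD 1,368,799.33
CAD 1,368,799.33 ÷ 0.1217 = NOK 11,247,323.99
NOK 11,247,323.99 × 0.09235 = CHF 1,038,690.37
CHF 1,038,690.37 ÷ 1.144 = GBP 907,946.13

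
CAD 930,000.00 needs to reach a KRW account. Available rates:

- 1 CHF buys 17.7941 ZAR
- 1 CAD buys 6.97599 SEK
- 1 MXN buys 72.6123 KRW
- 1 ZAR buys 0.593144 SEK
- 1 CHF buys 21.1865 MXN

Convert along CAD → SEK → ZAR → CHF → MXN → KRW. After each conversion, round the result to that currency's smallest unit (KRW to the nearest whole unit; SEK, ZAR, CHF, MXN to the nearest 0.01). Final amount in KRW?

CAD 930,000.00 × 6.97599 = SEK 6,487,670.70
SEK 6,487,670.70 ÷ 0.593144 = ZAR 10,937,766.71
ZAR 10,937,766.71 ÷ 17.7941 = CHF 614,685.02
CHF 614,685.02 × 21.1865 = MXN 13,023,024.18
MXN 13,023,024.18 × 72.6123 = KRW 945,631,739

KRW 945,631,739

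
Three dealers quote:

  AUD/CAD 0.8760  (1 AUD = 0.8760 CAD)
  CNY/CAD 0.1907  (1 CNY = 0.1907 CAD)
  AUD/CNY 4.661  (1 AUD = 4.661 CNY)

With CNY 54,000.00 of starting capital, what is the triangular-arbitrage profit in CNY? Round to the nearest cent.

Profitable loop is CNY → CAD → AUD → CNY:
CNY 54,000.00 × 0.1907 = CAD 10,297.80
CAD 10,297.80 ÷ 0.8760 = AUD 11,755.48
AUD 11,755.48 × 4.661 = CNY 54,792.29
Profit = CNY 54,792.29 − CNY 54,000.00

Profit: CNY 792.29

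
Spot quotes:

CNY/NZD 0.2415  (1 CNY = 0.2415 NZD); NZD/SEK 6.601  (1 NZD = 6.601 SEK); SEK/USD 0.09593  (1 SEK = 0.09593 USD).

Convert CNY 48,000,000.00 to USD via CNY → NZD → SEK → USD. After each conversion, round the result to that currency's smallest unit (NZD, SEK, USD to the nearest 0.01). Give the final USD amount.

USD 7,340,447.72

CNY 48,000,000.00 × 0.2415 = NZD 11,592,000.00
NZD 11,592,000.00 × 6.601 = SEK 76,518,792.00
SEK 76,518,792.00 × 0.09593 = USD 7,340,447.72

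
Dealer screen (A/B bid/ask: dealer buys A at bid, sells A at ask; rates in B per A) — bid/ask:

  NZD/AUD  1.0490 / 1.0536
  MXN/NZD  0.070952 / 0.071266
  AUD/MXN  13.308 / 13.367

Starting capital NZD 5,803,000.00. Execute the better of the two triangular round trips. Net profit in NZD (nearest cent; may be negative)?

Best loop NZD → MXN → AUD → NZD:
NZD 5,803,000.00 ÷ 0.071266 (buy MXN at ask) = MXN 81,427,328.60
MXN 81,427,328.60 ÷ 13.367 (buy AUD at ask) = AUD 6,091,668.18
AUD 6,091,668.18 ÷ 1.0536 (buy NZD at ask) = NZD 5,781,765.55

Net result: NZD -21,234.45 (no profitable arbitrage after spreads)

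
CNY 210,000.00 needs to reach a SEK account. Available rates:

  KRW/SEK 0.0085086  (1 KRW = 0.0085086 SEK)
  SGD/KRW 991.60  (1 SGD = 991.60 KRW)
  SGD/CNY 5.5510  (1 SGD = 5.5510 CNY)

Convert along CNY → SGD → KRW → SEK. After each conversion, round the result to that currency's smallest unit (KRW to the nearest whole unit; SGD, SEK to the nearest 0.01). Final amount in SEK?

CNY 210,000.00 ÷ 5.5510 = SGD 37,831.02
SGD 37,831.02 × 991.60 = KRW 37,513,239
KRW 37,513,239 × 0.0085086 = SEK 319,185.15

SEK 319,185.15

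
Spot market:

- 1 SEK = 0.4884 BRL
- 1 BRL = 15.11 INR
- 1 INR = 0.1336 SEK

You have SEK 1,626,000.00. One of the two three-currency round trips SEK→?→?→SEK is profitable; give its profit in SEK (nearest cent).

Profitable loop is SEK → INR → BRL → SEK:
SEK 1,626,000.00 ÷ 0.1336 = INR 12,170,658.68
INR 12,170,658.68 ÷ 15.11 = BRL 805,470.46
BRL 805,470.46 ÷ 0.4884 = SEK 1,649,202.42
Profit = SEK 1,649,202.42 − SEK 1,626,000.00

Profit: SEK 23,202.42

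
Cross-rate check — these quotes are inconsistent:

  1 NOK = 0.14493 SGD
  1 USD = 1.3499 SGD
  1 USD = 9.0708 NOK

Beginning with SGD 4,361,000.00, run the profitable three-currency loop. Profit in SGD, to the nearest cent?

Profitable loop is SGD → NOK → USD → SGD:
SGD 4,361,000.00 ÷ 0.14493 = NOK 30,090,388.46
NOK 30,090,388.46 ÷ 9.0708 = USD 3,317,280.56
USD 3,317,280.56 × 1.3499 = SGD 4,477,997.02
Profit = SGD 4,477,997.02 − SGD 4,361,000.00

Profit: SGD 116,997.02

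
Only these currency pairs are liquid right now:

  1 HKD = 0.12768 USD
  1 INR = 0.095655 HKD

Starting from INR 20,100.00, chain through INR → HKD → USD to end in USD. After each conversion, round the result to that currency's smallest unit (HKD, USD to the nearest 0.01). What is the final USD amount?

INR 20,100.00 × 0.095655 = HKD 1,922.67
HKD 1,922.67 × 0.12768 = USD 245.49

USD 245.49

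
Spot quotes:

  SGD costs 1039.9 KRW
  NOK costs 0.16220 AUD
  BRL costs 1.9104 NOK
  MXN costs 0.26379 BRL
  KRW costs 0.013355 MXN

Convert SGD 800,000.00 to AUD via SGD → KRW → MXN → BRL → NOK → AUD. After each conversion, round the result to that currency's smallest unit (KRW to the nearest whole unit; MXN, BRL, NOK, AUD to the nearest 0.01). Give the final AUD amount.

AUD 908,152.84

SGD 800,000.00 × 1039.9 = KRW 831,920,000
KRW 831,920,000 × 0.013355 = MXN 11,110,291.60
MXN 11,110,291.60 × 0.26379 = BRL 2,930,783.82
BRL 2,930,783.82 × 1.9104 = NOK 5,598,969.41
NOK 5,598,969.41 × 0.16220 = AUD 908,152.84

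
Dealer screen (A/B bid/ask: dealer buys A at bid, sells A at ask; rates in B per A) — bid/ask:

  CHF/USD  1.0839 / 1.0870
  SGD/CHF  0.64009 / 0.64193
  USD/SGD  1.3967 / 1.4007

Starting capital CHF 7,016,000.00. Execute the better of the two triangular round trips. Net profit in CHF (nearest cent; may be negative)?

Best loop CHF → SGD → USD → CHF:
CHF 7,016,000.00 ÷ 0.64193 (buy SGD at ask) = SGD 10,929,540.60
SGD 10,929,540.60 ÷ 1.4007 (buy USD at ask) = USD 7,802,913.26
USD 7,802,913.26 ÷ 1.0870 (buy CHF at ask) = CHF 7,178,393.06

Net profit: CHF 162,393.06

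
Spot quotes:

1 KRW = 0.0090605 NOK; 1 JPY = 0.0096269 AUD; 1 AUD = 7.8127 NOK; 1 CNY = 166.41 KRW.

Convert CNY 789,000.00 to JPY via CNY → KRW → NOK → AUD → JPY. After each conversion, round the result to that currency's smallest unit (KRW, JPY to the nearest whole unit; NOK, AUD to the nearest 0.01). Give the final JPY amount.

JPY 15,816,886

CNY 789,000.00 × 166.41 = KRW 131,297,490
KRW 131,297,490 × 0.0090605 = NOK 1,189,620.91
NOK 1,189,620.91 ÷ 7.8127 = AUD 152,267.58
AUD 152,267.58 ÷ 0.0096269 = JPY 15,816,886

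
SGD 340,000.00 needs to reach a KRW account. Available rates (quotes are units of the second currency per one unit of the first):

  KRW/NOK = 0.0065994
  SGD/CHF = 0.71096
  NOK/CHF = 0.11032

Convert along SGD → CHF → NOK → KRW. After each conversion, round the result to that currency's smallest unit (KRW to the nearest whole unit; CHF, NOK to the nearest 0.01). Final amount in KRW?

SGD 340,000.00 × 0.71096 = CHF 241,726.40
CHF 241,726.40 ÷ 0.11032 = NOK 2,191,138.51
NOK 2,191,138.51 ÷ 0.0065994 = KRW 332,020,867

KRW 332,020,867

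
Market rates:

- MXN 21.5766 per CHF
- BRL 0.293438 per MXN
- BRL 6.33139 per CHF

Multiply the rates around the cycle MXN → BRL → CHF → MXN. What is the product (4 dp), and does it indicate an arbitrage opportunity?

Around MXN → BRL → CHF → MXN: 1 × 0.293438 ÷ 6.33139 × 21.5766 = 1.000001
Product ≈ 1 (deviation 0.000%, within rounding noise).

1.0000 (no arbitrage)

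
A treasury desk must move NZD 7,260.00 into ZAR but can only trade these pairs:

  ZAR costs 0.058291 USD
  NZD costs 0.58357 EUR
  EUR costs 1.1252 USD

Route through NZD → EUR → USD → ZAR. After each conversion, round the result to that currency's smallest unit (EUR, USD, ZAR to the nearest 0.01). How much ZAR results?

NZD 7,260.00 × 0.58357 = EUR 4,236.72
EUR 4,236.72 × 1.1252 = USD 4,767.16
USD 4,767.16 ÷ 0.058291 = ZAR 81,782.09

ZAR 81,782.09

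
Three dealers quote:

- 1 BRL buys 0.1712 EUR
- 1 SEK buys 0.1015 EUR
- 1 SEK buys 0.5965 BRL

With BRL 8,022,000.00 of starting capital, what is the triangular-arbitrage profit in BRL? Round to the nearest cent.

Profitable loop is BRL → EUR → SEK → BRL:
BRL 8,022,000.00 × 0.1712 = EUR 1,373,366.40
EUR 1,373,366.40 ÷ 0.1015 = SEK 13,530,703.45
SEK 13,530,703.45 × 0.5965 = BRL 8,071,064.61
Profit = BRL 8,071,064.61 − BRL 8,022,000.00

Profit: BRL 49,064.61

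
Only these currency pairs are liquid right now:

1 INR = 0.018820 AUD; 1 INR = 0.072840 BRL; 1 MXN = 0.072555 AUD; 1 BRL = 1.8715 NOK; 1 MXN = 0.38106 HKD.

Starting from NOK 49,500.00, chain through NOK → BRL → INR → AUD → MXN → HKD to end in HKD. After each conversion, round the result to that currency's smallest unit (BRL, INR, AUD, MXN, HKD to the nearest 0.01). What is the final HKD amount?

NOK 49,500.00 ÷ 1.8715 = BRL 26,449.37
BRL 26,449.37 ÷ 0.072840 = INR 363,116.01
INR 363,116.01 × 0.018820 = AUD 6,833.84
AUD 6,833.84 ÷ 0.072555 = MXN 94,188.41
MXN 94,188.41 × 0.38106 = HKD 35,891.44

HKD 35,891.44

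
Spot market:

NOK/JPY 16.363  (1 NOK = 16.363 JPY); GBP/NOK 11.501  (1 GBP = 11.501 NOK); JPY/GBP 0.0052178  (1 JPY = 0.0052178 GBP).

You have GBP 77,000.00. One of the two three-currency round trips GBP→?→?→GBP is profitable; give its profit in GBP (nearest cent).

Profit: GBP 1,416.01

Profitable loop is GBP → JPY → NOK → GBP:
GBP 77,000.00 ÷ 0.0052178 = JPY 14,757,177
JPY 14,757,177 ÷ 16.363 = NOK 901,862.58
NOK 901,862.58 ÷ 11.501 = GBP 78,416.01
Profit = GBP 78,416.01 − GBP 77,000.00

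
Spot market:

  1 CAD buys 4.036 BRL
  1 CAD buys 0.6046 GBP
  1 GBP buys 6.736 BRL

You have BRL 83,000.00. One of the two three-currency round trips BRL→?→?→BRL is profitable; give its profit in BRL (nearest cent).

Profit: BRL 752.38

Profitable loop is BRL → CAD → GBP → BRL:
BRL 83,000.00 ÷ 4.036 = CAD 20,564.92
CAD 20,564.92 × 0.6046 = GBP 12,433.55
GBP 12,433.55 × 6.736 = BRL 83,752.38
Profit = BRL 83,752.38 − BRL 83,000.00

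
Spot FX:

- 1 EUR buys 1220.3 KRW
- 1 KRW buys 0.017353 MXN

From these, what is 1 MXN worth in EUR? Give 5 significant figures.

1 MXN ÷ 0.017353 = 57.6269 KRW
57.6269 KRW ÷ 1220.3 = 0.0472236 EUR

MXN/EUR = 0.047224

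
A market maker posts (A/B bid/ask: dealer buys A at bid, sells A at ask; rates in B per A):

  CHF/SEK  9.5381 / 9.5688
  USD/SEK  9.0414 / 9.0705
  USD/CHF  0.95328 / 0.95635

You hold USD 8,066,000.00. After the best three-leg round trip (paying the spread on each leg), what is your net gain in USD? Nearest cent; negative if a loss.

Net profit: USD 19,545.83

Best loop USD → CHF → SEK → USD:
USD 8,066,000.00 × 0.95328 (sell USD at bid) = CHF 7,689,156.48
CHF 7,689,156.48 × 9.5381 (sell CHF at bid) = SEK 73,339,943.42
SEK 73,339,943.42 ÷ 9.0705 (buy USD at ask) = USD 8,085,545.83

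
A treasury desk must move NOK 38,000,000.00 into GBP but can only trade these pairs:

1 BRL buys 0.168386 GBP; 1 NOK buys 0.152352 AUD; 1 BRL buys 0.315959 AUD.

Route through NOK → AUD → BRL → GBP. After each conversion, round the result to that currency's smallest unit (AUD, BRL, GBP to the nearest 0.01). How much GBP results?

NOK 38,000,000.00 × 0.152352 = AUD 5,789,376.00
AUD 5,789,376.00 ÷ 0.315959 = BRL 18,323,187.50
BRL 18,323,187.50 × 0.168386 = GBP 3,085,368.25

GBP 3,085,368.25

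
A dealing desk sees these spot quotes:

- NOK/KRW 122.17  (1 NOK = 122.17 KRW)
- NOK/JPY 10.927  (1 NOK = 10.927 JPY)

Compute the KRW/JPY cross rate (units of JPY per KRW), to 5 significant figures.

KRW/JPY = 0.089441

1 KRW ÷ 122.17 = 0.00818532 NOK
0.00818532 NOK × 10.927 = 0.0894409 JPY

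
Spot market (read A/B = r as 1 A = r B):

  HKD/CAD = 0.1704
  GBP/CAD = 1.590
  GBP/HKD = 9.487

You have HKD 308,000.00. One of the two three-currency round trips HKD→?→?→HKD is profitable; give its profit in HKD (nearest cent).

Profit: HKD 5,149.76

Profitable loop is HKD → CAD → GBP → HKD:
HKD 308,000.00 × 0.1704 = CAD 52,483.20
CAD 52,483.20 ÷ 1.590 = GBP 33,008.30
GBP 33,008.30 × 9.487 = HKD 313,149.76
Profit = HKD 313,149.76 − HKD 308,000.00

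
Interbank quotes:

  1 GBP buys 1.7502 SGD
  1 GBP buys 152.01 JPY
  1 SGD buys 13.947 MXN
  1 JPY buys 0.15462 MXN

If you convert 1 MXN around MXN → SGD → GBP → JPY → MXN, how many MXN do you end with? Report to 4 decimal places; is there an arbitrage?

0.9629 (arbitrage exists)

Around MXN → SGD → GBP → JPY → MXN: 1 ÷ 13.947 ÷ 1.7502 × 152.01 × 0.15462 = 0.962874
Product < 1; profitable direction is MXN → JPY → GBP → SGD → MXN.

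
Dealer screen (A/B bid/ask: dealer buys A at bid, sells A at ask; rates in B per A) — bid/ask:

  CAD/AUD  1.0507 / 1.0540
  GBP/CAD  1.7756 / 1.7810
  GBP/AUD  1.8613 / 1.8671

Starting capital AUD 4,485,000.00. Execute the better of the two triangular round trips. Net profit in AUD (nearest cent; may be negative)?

Best loop AUD → GBP → CAD → AUD:
AUD 4,485,000.00 ÷ 1.8671 (buy GBP at ask) = GBP 2,402,120.94
GBP 2,402,120.94 × 1.7756 (sell GBP at bid) = CAD 4,265,205.93
CAD 4,265,205.93 × 1.0507 (sell CAD at bid) = AUD 4,481,451.88

Net result: AUD -3,548.12 (no profitable arbitrage after spreads)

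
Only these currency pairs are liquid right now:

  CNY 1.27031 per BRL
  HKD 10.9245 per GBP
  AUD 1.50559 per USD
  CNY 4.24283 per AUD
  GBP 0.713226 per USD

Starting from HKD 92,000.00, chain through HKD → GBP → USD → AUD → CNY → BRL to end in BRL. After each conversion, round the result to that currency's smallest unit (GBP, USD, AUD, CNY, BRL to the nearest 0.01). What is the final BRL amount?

HKD 92,000.00 ÷ 10.9245 = GBP 8,421.44
GBP 8,421.44 ÷ 0.713226 = USD 11,807.53
USD 11,807.53 × 1.50559 = AUD 17,777.30
AUD 17,777.30 × 4.24283 = CNY 75,426.06
CNY 75,426.06 ÷ 1.27031 = BRL 59,376.11

BRL 59,376.11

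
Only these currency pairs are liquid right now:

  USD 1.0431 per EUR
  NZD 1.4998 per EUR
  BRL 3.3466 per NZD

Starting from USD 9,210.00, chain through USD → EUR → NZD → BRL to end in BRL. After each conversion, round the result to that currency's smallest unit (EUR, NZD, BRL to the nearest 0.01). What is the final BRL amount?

BRL 44,317.05

USD 9,210.00 ÷ 1.0431 = EUR 8,829.45
EUR 8,829.45 × 1.4998 = NZD 13,242.41
NZD 13,242.41 × 3.3466 = BRL 44,317.05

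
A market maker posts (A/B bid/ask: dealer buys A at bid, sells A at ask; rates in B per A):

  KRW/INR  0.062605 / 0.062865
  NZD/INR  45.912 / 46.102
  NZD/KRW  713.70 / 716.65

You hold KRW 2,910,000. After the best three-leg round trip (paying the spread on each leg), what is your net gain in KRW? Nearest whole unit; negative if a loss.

Net profit: KRW 55,536

Best loop KRW → NZD → INR → KRW:
KRW 2,910,000 ÷ 716.65 (buy NZD at ask) = NZD 4,060.56
NZD 4,060.56 × 45.912 (sell NZD at bid) = INR 186,428.41
INR 186,428.41 ÷ 0.062865 (buy KRW at ask) = KRW 2,965,536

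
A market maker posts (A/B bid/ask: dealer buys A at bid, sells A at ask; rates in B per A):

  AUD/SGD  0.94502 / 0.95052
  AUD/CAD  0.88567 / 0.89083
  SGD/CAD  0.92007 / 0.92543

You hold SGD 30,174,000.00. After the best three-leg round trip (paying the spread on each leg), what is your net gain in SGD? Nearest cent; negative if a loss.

Best loop SGD → AUD → CAD → SGD:
SGD 30,174,000.00 ÷ 0.95052 (buy AUD at ask) = AUD 31,744,729.20
AUD 31,744,729.20 × 0.88567 (sell AUD at bid) = CAD 28,115,354.31
CAD 28,115,354.31 ÷ 0.92543 (buy SGD at ask) = SGD 30,380,854.64

Net profit: SGD 206,854.64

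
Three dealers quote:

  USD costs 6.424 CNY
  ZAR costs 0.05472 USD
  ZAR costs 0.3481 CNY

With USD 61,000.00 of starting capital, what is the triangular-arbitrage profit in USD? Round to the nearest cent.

Profit: USD 599.53

Profitable loop is USD → CNY → ZAR → USD:
USD 61,000.00 × 6.424 = CNY 391,864.00
CNY 391,864.00 ÷ 0.3481 = ZAR 1,125,722.49
ZAR 1,125,722.49 × 0.05472 = USD 61,599.53
Profit = USD 61,599.53 − USD 61,000.00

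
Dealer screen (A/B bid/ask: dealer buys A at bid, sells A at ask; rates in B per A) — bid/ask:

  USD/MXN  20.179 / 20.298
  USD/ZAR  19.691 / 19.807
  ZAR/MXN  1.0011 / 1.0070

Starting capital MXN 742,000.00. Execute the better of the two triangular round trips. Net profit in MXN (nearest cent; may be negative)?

Best loop MXN → ZAR → USD → MXN:
MXN 742,000.00 ÷ 1.0070 (buy ZAR at ask) = ZAR 736,842.11
ZAR 736,842.11 ÷ 19.807 (buy USD at ask) = USD 37,201.10
USD 37,201.10 × 20.179 (sell USD at bid) = MXN 750,680.91

Net profit: MXN 8,680.91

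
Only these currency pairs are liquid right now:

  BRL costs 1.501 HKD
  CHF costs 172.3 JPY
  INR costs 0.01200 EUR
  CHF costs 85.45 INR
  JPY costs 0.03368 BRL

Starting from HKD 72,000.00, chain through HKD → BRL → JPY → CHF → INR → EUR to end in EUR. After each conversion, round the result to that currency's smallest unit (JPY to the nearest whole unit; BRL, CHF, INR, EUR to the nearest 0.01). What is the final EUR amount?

HKD 72,000.00 ÷ 1.501 = BRL 47,968.02
BRL 47,968.02 ÷ 0.03368 = JPY 1,424,229
JPY 1,424,229 ÷ 172.3 = CHF 8,265.98
CHF 8,265.98 × 85.45 = INR 706,327.99
INR 706,327.99 × 0.01200 = EUR 8,475.94

EUR 8,475.94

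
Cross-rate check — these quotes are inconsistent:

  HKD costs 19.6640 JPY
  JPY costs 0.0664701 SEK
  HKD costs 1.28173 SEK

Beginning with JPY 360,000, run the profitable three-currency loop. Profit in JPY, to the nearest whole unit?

Profitable loop is JPY → SEK → HKD → JPY:
JPY 360,000 × 0.0664701 = SEK 23,929.24
SEK 23,929.24 ÷ 1.28173 = HKD 18,669.48
HKD 18,669.48 × 19.6640 = JPY 367,117
Profit = JPY 367,117 − JPY 360,000

Profit: JPY 7,117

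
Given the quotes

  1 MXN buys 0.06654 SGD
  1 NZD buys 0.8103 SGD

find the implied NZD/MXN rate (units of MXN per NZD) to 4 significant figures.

1 NZD × 0.8103 = 0.8103 SGD
0.8103 SGD ÷ 0.06654 = 12.1776 MXN

NZD/MXN = 12.18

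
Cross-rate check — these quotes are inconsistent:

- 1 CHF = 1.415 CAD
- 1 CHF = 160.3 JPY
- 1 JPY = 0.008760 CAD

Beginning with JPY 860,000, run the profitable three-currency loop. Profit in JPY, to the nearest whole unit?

Profit: JPY 6,597

Profitable loop is JPY → CHF → CAD → JPY:
JPY 860,000 ÷ 160.3 = CHF 5,364.94
CHF 5,364.94 × 1.415 = CAD 7,591.39
CAD 7,591.39 ÷ 0.008760 = JPY 866,597
Profit = JPY 866,597 − JPY 860,000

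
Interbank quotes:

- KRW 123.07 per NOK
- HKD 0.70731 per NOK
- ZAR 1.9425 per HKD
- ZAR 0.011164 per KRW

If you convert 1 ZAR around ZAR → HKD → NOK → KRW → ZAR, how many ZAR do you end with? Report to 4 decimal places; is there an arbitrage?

1.0000 (no arbitrage)

Around ZAR → HKD → NOK → KRW → ZAR: 1 ÷ 1.9425 ÷ 0.70731 × 123.07 × 0.011164 = 1.000003
Product ≈ 1 (deviation 0.000%, within rounding noise).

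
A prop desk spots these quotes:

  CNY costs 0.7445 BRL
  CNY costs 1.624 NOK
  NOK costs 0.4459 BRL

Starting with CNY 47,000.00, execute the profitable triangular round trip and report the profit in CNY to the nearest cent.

Profitable loop is CNY → BRL → NOK → CNY:
CNY 47,000.00 × 0.7445 = BRL 34,991.50
BRL 34,991.50 ÷ 0.4459 = NOK 78,473.87
NOK 78,473.87 ÷ 1.624 = CNY 48,321.35
Profit = CNY 48,321.35 − CNY 47,000.00

Profit: CNY 1,321.35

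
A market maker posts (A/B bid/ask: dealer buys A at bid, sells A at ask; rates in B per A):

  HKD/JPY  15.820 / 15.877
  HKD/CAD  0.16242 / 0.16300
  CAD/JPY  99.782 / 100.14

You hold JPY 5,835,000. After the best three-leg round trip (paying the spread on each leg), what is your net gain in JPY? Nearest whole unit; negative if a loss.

Net profit: JPY 121,129

Best loop JPY → HKD → CAD → JPY:
JPY 5,835,000 ÷ 15.877 (buy HKD at ask) = HKD 367,512.75
HKD 367,512.75 × 0.16242 (sell HKD at bid) = CAD 59,691.42
CAD 59,691.42 × 99.782 (sell CAD at bid) = JPY 5,956,129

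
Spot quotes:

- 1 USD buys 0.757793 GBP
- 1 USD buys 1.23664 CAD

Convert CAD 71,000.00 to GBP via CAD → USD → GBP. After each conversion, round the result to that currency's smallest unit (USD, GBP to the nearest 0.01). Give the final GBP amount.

GBP 43,507.65

CAD 71,000.00 ÷ 1.23664 = USD 57,413.64
USD 57,413.64 × 0.757793 = GBP 43,507.65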